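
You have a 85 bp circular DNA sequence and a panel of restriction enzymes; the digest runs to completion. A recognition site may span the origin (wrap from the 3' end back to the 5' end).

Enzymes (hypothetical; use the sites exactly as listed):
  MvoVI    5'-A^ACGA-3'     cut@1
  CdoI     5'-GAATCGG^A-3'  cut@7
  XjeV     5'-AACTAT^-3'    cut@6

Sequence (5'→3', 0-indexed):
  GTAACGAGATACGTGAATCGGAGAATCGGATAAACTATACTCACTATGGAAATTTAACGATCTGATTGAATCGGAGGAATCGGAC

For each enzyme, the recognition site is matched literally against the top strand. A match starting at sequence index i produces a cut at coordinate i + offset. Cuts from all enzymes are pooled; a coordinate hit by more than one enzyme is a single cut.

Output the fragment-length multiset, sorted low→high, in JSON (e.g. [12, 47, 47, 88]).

[5,8,9,9,18,18,18]

Site scan:
  MvoVI (AACGA, off=1): starts [2, 55] → cuts [3, 56]
  CdoI (GAATCGGA, off=7): starts [14, 22, 67, 76] → cuts [21, 29, 74, 83]
  XjeV (AACTAT, off=6): starts [32] → cuts [38]

Pooled cuts: [3, 21, 29, 38, 56, 74, 83]

Fragments:
  3→21: 18 bp
  21→29: 8 bp
  29→38: 9 bp
  38→56: 18 bp
  56→74: 18 bp
  74→83: 9 bp
  83→3 (wrap): 85-83+3 = 5 bp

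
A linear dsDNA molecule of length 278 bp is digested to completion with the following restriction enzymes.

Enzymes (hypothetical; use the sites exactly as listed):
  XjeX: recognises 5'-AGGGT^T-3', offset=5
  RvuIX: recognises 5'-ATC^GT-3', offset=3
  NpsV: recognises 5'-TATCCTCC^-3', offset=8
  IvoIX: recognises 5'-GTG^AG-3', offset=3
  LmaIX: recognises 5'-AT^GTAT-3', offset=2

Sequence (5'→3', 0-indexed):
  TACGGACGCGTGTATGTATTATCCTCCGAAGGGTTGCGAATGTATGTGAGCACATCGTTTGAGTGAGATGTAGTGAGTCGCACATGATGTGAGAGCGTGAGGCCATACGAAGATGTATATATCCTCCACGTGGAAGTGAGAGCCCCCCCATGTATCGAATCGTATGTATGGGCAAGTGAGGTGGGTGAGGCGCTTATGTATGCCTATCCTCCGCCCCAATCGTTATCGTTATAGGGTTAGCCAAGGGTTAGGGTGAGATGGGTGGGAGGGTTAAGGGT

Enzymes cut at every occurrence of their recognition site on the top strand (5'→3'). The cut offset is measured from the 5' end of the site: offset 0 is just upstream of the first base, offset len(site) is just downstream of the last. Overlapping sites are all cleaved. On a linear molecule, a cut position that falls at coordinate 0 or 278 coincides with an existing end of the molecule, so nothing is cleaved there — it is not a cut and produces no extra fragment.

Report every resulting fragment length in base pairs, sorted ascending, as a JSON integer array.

Site scan:
  XjeX AGGGTT/5: at [29, 232, 243, 266] ⇒ [34, 237, 248, 271]
  RvuIX ATCGT/3: at [53, 158, 218, 224] ⇒ [56, 161, 221, 227]
  NpsV TATCCTCC/8: at [19, 119, 204] ⇒ [27, 127, 212]
  IvoIX GTGAG/3: at [45, 62, 72, 88, 96, 135, 175, 184, 252] ⇒ [48, 65, 75, 91, 99, 138, 178, 187, 255]
  LmaIX ATGTAT/2: at [13, 39, 112, 149, 163, 195] ⇒ [15, 41, 114, 151, 165, 197]

All cut coordinates (distinct, sorted): [15, 27, 34, 41, 48, 56, 65, 75, 91, 99, 114, 127, 138, 151, 161, 165, 178, 187, 197, 212, 221, 227, 237, 248, 255, 271]

Fragments:
  [0,15): 15 bp
  [15,27): 12 bp
  [27,34): 7 bp
  [34,41): 7 bp
  [41,48): 7 bp
  [48,56): 8 bp
  [56,65): 9 bp
  [65,75): 10 bp
  [75,91): 16 bp
  [91,99): 8 bp
  [99,114): 15 bp
  [114,127): 13 bp
  [127,138): 11 bp
  [138,151): 13 bp
  [151,161): 10 bp
  [161,165): 4 bp
  [165,178): 13 bp
  [178,187): 9 bp
  [187,197): 10 bp
  [197,212): 15 bp
  [212,221): 9 bp
  [221,227): 6 bp
  [227,237): 10 bp
  [237,248): 11 bp
  [248,255): 7 bp
  [255,271): 16 bp
  [271,278): 7 bp

[4,6,7,7,7,7,7,8,8,9,9,9,10,10,10,10,11,11,12,13,13,13,15,15,15,16,16]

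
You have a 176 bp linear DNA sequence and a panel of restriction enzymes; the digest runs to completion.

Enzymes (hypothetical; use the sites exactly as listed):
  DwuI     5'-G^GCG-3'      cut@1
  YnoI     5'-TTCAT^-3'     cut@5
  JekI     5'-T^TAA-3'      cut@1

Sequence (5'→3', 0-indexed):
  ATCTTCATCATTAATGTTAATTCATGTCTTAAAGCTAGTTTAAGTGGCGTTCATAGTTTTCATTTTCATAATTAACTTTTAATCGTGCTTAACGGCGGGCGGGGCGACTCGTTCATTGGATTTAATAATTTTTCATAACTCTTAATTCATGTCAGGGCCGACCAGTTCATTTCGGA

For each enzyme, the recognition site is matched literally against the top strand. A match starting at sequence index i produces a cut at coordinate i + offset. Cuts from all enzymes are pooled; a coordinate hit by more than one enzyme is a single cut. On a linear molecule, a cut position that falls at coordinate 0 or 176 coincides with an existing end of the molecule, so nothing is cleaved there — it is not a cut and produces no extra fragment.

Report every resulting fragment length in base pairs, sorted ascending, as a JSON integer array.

[3,3,4,4,5,5,6,6,6,6,6,6,7,8,8,8,8,9,10,11,13,14,20]

Scan for sites:
  DwuI (GGCG, off=1): starts [45, 93, 97, 102] → cuts [46, 94, 98, 103]
  YnoI (TTCAT, off=5): starts [3, 20, 49, 58, 64, 111, 131, 145, 165] → cuts [8, 25, 54, 63, 69, 116, 136, 150, 170]
  JekI (TTAA, off=1): starts [10, 16, 28, 39, 71, 78, 88, 121, 141] → cuts [11, 17, 29, 40, 72, 79, 89, 122, 142]

All cut coordinates (distinct, sorted): [8, 11, 17, 25, 29, 40, 46, 54, 63, 69, 72, 79, 89, 94, 98, 103, 116, 122, 136, 142, 150, 170]

Fragments:
  [0,8): 8 bp
  [8,11): 3 bp
  [11,17): 6 bp
  [17,25): 8 bp
  [25,29): 4 bp
  [29,40): 11 bp
  [40,46): 6 bp
  [46,54): 8 bp
  [54,63): 9 bp
  [63,69): 6 bp
  [69,72): 3 bp
  [72,79): 7 bp
  [79,89): 10 bp
  [89,94): 5 bp
  [94,98): 4 bp
  [98,103): 5 bp
  [103,116): 13 bp
  [116,122): 6 bp
  [122,136): 14 bp
  [136,142): 6 bp
  [142,150): 8 bp
  [150,170): 20 bp
  [170,176): 6 bp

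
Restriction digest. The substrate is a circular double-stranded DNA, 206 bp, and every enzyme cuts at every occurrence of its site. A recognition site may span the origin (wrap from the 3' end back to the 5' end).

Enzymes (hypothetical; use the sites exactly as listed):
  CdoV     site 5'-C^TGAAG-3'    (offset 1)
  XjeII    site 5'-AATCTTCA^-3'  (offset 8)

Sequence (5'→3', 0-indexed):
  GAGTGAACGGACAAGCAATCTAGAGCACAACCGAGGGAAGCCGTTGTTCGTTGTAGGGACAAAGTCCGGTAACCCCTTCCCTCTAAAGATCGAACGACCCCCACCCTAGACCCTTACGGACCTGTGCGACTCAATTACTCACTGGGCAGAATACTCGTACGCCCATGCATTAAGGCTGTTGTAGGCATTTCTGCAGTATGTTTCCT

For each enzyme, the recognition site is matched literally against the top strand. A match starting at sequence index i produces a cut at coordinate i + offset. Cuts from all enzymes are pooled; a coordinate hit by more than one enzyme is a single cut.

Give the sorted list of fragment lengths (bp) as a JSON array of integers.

Scan for sites:
  CdoV (CTGAAG, off=1): no sites
  XjeII (AATCTTCA, off=8): no sites

Pooled cuts: ∅

Fragments:
  no cuts → one circular fragment of 206 bp

[206]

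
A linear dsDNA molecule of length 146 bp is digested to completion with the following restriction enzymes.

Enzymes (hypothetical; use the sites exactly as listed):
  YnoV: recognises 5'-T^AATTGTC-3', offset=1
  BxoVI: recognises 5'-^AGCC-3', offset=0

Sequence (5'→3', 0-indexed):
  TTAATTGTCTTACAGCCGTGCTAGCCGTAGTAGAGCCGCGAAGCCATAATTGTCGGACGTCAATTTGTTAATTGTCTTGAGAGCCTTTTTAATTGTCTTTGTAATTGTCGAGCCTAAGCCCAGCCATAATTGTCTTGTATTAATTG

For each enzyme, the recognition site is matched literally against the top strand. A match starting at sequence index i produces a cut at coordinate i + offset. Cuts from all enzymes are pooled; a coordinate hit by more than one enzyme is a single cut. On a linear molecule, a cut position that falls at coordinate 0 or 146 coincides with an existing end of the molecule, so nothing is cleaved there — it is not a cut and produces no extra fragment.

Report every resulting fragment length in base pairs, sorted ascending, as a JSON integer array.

Per-enzyme occurrences:
  YnoV TAATTGTC/1: at [1, 46, 68, 89, 101, 126] ⇒ [2, 47, 69, 90, 102, 127]
  BxoVI AGCC/0: at [13, 22, 33, 41, 81, 110, 116, 121] ⇒ [13, 22, 33, 41, 81, 110, 116, 121]

All cut coordinates (distinct, sorted): [2, 13, 22, 33, 41, 47, 69, 81, 90, 102, 110, 116, 121, 127]

Fragments:
  [0,2): 2 bp
  [2,13): 11 bp
  [13,22): 9 bp
  [22,33): 11 bp
  [33,41): 8 bp
  [41,47): 6 bp
  [47,69): 22 bp
  [69,81): 12 bp
  [81,90): 9 bp
  [90,102): 12 bp
  [102,110): 8 bp
  [110,116): 6 bp
  [116,121): 5 bp
  [121,127): 6 bp
  [127,146): 19 bp

[2,5,6,6,6,8,8,9,9,11,11,12,12,19,22]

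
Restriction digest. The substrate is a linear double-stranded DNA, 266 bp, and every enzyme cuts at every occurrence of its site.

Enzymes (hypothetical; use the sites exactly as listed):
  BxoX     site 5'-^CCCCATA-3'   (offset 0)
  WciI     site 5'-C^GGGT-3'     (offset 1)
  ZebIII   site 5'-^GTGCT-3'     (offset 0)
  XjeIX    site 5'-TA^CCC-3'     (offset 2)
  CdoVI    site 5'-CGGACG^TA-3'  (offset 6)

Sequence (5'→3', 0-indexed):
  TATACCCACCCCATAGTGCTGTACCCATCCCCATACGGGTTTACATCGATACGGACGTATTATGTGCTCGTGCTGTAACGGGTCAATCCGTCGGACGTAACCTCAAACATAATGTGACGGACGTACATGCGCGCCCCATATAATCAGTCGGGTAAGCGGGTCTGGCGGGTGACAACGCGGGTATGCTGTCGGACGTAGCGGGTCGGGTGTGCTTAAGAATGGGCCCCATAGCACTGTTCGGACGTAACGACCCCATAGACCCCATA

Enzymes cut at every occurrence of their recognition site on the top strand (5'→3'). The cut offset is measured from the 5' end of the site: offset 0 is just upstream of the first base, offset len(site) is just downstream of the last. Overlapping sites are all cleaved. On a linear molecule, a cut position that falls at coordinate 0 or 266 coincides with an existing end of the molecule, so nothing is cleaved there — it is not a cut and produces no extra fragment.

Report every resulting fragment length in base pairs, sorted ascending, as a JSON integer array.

[4,4,4,4,5,5,6,6,6,7,7,8,8,8,9,9,10,10,12,15,16,17,18,21,21,26]

Per-enzyme occurrences:
  BxoX CCCCATA/0: at [8, 28, 133, 223, 250, 259] ⇒ [8, 28, 133, 223, 250, 259]
  WciI CGGGT/1: at [35, 78, 148, 156, 165, 177, 198, 203] ⇒ [36, 79, 149, 157, 166, 178, 199, 204]
  ZebIII GTGCT/0: at [15, 63, 69, 208] ⇒ [15, 63, 69, 208]
  XjeIX TACCC/2: at [2, 21] ⇒ [4, 23]
  CdoVI CGGACGTA/6: at [51, 91, 117, 189, 238] ⇒ [57, 97, 123, 195, 244]

Pooled cuts: [4, 8, 15, 23, 28, 36, 57, 63, 69, 79, 97, 123, 133, 149, 157, 166, 178, 195, 199, 204, 208, 223, 244, 250, 259]

Fragment lengths:
  [0,4): 4 bp
  [4,8): 4 bp
  [8,15): 7 bp
  [15,23): 8 bp
  [23,28): 5 bp
  [28,36): 8 bp
  [36,57): 21 bp
  [57,63): 6 bp
  [63,69): 6 bp
  [69,79): 10 bp
  [79,97): 18 bp
  [97,123): 26 bp
  [123,133): 10 bp
  [133,149): 16 bp
  [149,157): 8 bp
  [157,166): 9 bp
  [166,178): 12 bp
  [178,195): 17 bp
  [195,199): 4 bp
  [199,204): 5 bp
  [204,208): 4 bp
  [208,223): 15 bp
  [223,244): 21 bp
  [244,250): 6 bp
  [250,259): 9 bp
  [259,266): 7 bp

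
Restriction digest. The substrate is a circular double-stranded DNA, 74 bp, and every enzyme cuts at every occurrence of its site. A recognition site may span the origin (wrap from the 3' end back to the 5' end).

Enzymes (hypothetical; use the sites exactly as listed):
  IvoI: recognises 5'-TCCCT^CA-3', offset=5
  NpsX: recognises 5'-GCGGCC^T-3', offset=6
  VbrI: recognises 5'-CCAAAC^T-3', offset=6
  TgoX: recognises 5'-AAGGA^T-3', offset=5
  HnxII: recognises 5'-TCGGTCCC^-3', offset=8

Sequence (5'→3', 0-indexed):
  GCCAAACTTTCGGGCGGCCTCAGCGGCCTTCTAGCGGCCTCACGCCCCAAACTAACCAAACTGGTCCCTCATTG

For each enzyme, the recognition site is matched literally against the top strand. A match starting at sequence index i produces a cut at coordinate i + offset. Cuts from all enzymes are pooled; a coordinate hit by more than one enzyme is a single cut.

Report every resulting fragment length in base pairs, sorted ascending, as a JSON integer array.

Per-enzyme occurrences:
  IvoI TCCCTCA/5: at [64] ⇒ [69]
  NpsX GCGGCCT/6: at [13, 22, 33] ⇒ [19, 28, 39]
  VbrI CCAAACT/6: at [1, 46, 55] ⇒ [7, 52, 61]
  TgoX (AAGGAT, off=5): no sites
  HnxII (TCGGTCCC, off=8): no sites

Pooled cuts: [7, 19, 28, 39, 52, 61, 69]

Fragments:
  7→19: 12 bp
  19→28: 9 bp
  28→39: 11 bp
  39→52: 13 bp
  52→61: 9 bp
  61→69: 8 bp
  69→7 (wrap): 74-69+7 = 12 bp

[8,9,9,11,12,12,13]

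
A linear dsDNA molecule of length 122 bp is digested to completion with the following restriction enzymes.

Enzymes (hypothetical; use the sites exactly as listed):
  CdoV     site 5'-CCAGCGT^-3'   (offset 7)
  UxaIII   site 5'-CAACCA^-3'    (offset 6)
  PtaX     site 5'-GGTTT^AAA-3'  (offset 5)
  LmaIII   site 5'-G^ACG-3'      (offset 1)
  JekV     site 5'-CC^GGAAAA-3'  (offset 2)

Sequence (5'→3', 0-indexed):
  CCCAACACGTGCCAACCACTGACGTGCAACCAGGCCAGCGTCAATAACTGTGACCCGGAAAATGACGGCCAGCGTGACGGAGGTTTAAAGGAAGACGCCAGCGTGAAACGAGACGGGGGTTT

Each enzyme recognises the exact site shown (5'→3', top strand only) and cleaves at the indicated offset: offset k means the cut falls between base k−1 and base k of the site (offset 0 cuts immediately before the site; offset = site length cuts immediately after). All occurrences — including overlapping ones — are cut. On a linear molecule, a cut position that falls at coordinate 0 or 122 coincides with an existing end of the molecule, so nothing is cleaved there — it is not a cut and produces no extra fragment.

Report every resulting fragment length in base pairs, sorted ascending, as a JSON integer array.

[1,3,8,8,8,9,10,10,10,11,11,15,18]

Scan for sites:
  CdoV (CCAGCGT, off=7): starts [34, 68, 97] → cuts [41, 75, 104]
  UxaIII (CAACCA, off=6): starts [12, 26] → cuts [18, 32]
  PtaX (GGTTTAAA, off=5): starts [81] → cuts [86]
  LmaIII (GACG, off=1): starts [20, 63, 75, 93, 111] → cuts [21, 64, 76, 94, 112]
  JekV (CCGGAAAA, off=2): starts [54] → cuts [56]

Pooled cuts: [18, 21, 32, 41, 56, 64, 75, 76, 86, 94, 104, 112]

Fragment lengths:
  [0,18): 18 bp
  [18,21): 3 bp
  [21,32): 11 bp
  [32,41): 9 bp
  [41,56): 15 bp
  [56,64): 8 bp
  [64,75): 11 bp
  [75,76): 1 bp
  [76,86): 10 bp
  [86,94): 8 bp
  [94,104): 10 bp
  [104,112): 8 bp
  [112,122): 10 bp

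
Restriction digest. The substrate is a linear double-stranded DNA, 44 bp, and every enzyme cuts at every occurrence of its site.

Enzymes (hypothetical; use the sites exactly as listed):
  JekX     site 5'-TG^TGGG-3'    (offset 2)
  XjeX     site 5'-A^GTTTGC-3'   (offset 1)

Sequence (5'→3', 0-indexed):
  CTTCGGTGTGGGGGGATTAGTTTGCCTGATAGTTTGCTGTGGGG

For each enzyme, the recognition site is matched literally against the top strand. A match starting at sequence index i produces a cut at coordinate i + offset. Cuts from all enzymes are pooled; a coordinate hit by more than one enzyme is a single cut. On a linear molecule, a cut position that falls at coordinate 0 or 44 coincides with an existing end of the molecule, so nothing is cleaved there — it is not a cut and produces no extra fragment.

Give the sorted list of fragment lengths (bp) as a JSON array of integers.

[5,8,8,11,12]

Per-enzyme occurrences:
  JekX TGTGGG/2: at [6, 37] ⇒ [8, 39]
  XjeX AGTTTGC/1: at [18, 30] ⇒ [19, 31]

All cut coordinates (distinct, sorted): [8, 19, 31, 39]

Fragment lengths:
  [0,8): 8 bp
  [8,19): 11 bp
  [19,31): 12 bp
  [31,39): 8 bp
  [39,44): 5 bp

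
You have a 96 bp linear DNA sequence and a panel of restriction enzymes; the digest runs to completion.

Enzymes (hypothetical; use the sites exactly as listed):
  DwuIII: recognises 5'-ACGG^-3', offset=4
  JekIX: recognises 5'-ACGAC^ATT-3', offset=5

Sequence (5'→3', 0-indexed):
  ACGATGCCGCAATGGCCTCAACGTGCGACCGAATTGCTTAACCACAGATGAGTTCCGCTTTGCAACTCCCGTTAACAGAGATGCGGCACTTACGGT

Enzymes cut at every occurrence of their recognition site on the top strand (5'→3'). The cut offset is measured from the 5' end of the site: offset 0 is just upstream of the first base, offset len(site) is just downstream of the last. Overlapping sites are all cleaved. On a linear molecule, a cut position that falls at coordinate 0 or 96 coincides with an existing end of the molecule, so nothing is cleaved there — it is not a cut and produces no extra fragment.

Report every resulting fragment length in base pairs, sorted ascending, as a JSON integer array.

Scan for sites:
  DwuIII ACGG/4: at [91] ⇒ [95]
  JekIX (ACGACATT, off=5): no sites

All cut coordinates (distinct, sorted): [95]

Fragments:
  [0,95): 95 bp
  [95,96): 1 bp

[1,95]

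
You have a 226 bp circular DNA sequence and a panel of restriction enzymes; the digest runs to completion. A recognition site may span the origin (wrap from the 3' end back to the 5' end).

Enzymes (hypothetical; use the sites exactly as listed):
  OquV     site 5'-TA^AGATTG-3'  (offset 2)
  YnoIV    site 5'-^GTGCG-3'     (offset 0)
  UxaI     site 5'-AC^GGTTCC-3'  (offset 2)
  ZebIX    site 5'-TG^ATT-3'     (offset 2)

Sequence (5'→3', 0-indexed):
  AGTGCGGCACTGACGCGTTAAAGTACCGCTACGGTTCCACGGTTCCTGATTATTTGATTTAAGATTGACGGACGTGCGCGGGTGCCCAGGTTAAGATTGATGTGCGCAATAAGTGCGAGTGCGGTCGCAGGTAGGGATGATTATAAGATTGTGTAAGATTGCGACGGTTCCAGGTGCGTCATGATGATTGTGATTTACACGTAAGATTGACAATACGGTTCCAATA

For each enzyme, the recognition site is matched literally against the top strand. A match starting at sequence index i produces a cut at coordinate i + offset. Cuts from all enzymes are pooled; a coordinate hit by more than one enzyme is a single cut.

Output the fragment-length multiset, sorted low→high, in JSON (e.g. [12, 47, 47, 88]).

Site scan:
  OquV (TAAGATTG, off=2): starts [59, 91, 143, 153, 201] → cuts [61, 93, 145, 155, 203]
  YnoIV (GTGCG, off=0): starts [1, 73, 101, 112, 118, 173] → cuts [1, 73, 101, 112, 118, 173]
  UxaI (ACGGTTCC, off=2): starts [30, 38, 163, 214] → cuts [32, 40, 165, 216]
  ZebIX (TGATT, off=2): starts [46, 54, 137, 184, 190] → cuts [48, 56, 139, 186, 192]

Pooled cuts: [1, 32, 40, 48, 56, 61, 73, 93, 101, 112, 118, 139, 145, 155, 165, 173, 186, 192, 203, 216]

Fragments:
  1→32: 31 bp
  32→40: 8 bp
  40→48: 8 bp
  48→56: 8 bp
  56→61: 5 bp
  61→73: 12 bp
  73→93: 20 bp
  93→101: 8 bp
  101→112: 11 bp
  112→118: 6 bp
  118→139: 21 bp
  139→145: 6 bp
  145→155: 10 bp
  155→165: 10 bp
  165→173: 8 bp
  173→186: 13 bp
  186→192: 6 bp
  192→203: 11 bp
  203→216: 13 bp
  216→1 (wrap): 226-216+1 = 11 bp

[5,6,6,6,8,8,8,8,8,10,10,11,11,11,12,13,13,20,21,31]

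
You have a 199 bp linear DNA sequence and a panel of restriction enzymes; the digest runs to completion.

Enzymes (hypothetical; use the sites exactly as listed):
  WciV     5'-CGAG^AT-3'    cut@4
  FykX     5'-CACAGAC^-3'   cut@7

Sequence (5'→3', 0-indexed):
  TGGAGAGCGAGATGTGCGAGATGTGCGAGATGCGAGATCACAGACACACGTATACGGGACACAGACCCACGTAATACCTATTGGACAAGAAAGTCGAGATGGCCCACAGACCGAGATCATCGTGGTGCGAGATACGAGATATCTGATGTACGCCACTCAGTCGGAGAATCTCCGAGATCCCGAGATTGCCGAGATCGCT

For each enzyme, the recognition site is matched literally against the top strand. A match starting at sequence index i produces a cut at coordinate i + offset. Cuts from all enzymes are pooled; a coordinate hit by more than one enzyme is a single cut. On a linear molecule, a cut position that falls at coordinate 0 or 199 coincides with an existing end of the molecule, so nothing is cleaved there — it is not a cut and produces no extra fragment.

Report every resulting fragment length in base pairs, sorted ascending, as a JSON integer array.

[4,6,7,7,8,9,9,9,9,11,13,16,21,32,38]

Per-enzyme occurrences:
  WciV (CGAGAT, off=4): starts [7, 16, 25, 32, 94, 111, 127, 134, 172, 180, 189] → cuts [11, 20, 29, 36, 98, 115, 131, 138, 176, 184, 193]
  FykX (CACAGAC, off=7): starts [38, 59, 104] → cuts [45, 66, 111]

All cut coordinates (distinct, sorted): [11, 20, 29, 36, 45, 66, 98, 111, 115, 131, 138, 176, 184, 193]

Fragments:
  [0,11): 11 bp
  [11,20): 9 bp
  [20,29): 9 bp
  [29,36): 7 bp
  [36,45): 9 bp
  [45,66): 21 bp
  [66,98): 32 bp
  [98,111): 13 bp
  [111,115): 4 bp
  [115,131): 16 bp
  [131,138): 7 bp
  [138,176): 38 bp
  [176,184): 8 bp
  [184,193): 9 bp
  [193,199): 6 bp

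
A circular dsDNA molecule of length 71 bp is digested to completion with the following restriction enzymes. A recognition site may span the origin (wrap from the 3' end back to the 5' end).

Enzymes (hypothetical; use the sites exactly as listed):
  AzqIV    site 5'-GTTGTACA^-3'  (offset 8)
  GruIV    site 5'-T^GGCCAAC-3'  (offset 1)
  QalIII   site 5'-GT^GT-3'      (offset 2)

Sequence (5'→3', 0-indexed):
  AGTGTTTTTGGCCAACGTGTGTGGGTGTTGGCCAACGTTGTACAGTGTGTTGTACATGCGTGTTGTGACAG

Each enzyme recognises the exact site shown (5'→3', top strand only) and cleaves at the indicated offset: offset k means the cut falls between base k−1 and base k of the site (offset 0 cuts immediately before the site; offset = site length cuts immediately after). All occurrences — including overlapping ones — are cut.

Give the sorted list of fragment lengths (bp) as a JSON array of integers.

Site scan:
  AzqIV (GTTGTACA, off=8): starts [36, 48] → cuts [44, 56]
  GruIV (TGGCCAAC, off=1): starts [8, 28] → cuts [9, 29]
  QalIII (GTGT, off=2): starts [1, 16, 18, 24, 44, 46, 59] → cuts [3, 18, 20, 26, 46, 48, 61]

All cut coordinates (distinct, sorted): [3, 9, 18, 20, 26, 29, 44, 46, 48, 56, 61]

Fragments:
  3→9: 6 bp
  9→18: 9 bp
  18→20: 2 bp
  20→26: 6 bp
  26→29: 3 bp
  29→44: 15 bp
  44→46: 2 bp
  46→48: 2 bp
  48→56: 8 bp
  56→61: 5 bp
  61→3 (wrap): 71-61+3 = 13 bp

[2,2,2,3,5,6,6,8,9,13,15]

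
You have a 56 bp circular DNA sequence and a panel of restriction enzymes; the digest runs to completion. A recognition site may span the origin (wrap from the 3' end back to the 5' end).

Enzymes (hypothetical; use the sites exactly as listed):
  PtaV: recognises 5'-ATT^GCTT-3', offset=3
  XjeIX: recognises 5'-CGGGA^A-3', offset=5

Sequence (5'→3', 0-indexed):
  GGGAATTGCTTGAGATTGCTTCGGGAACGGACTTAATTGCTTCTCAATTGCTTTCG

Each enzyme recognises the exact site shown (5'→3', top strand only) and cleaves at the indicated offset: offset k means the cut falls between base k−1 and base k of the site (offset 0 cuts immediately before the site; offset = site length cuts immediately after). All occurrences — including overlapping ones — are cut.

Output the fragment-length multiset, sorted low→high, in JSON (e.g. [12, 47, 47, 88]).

Per-enzyme occurrences:
  PtaV ATTGCTT/3: at [4, 14, 35, 46] ⇒ [7, 17, 38, 49]
  XjeIX CGGGAA/5: at [21] ⇒ [26]

Pooled cuts: [7, 17, 26, 38, 49]

Fragments:
  7→17: 10 bp
  17→26: 9 bp
  26→38: 12 bp
  38→49: 11 bp
  49→7 (wrap): 56-49+7 = 14 bp

[9,10,11,12,14]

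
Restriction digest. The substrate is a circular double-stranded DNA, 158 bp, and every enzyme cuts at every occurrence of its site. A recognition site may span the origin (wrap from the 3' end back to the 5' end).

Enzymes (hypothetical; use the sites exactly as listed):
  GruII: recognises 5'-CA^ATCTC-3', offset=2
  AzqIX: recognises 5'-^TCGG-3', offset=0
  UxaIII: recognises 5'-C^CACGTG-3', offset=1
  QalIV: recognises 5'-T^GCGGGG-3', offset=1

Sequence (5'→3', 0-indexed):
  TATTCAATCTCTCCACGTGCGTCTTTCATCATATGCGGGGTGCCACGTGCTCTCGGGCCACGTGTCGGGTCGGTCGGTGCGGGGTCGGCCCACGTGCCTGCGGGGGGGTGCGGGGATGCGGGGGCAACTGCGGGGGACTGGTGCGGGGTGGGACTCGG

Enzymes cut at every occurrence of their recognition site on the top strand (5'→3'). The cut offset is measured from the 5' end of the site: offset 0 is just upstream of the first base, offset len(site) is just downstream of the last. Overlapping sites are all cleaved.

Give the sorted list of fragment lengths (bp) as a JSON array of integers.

Site scan:
  GruII (CAATCTC, off=2): starts [4] → cuts [6]
  AzqIX (TCGG, off=0): starts [52, 64, 69, 73, 84, 154] → cuts [52, 64, 69, 73, 84, 154]
  UxaIII (CCACGTG, off=1): starts [12, 42, 57, 89] → cuts [13, 43, 58, 90]
  QalIV (TGCGGGG, off=1): starts [33, 77, 98, 108, 116, 128, 141] → cuts [34, 78, 99, 109, 117, 129, 142]

All cut coordinates (distinct, sorted): [6, 13, 34, 43, 52, 58, 64, 69, 73, 78, 84, 90, 99, 109, 117, 129, 142, 154]

Fragment lengths:
  6→13: 7 bp
  13→34: 21 bp
  34→43: 9 bp
  43→52: 9 bp
  52→58: 6 bp
  58→64: 6 bp
  64→69: 5 bp
  69→73: 4 bp
  73→78: 5 bp
  78→84: 6 bp
  84→90: 6 bp
  90→99: 9 bp
  99→109: 10 bp
  109→117: 8 bp
  117→129: 12 bp
  129→142: 13 bp
  142→154: 12 bp
  154→6 (wrap): 158-154+6 = 10 bp

[4,5,5,6,6,6,6,7,8,9,9,9,10,10,12,12,13,21]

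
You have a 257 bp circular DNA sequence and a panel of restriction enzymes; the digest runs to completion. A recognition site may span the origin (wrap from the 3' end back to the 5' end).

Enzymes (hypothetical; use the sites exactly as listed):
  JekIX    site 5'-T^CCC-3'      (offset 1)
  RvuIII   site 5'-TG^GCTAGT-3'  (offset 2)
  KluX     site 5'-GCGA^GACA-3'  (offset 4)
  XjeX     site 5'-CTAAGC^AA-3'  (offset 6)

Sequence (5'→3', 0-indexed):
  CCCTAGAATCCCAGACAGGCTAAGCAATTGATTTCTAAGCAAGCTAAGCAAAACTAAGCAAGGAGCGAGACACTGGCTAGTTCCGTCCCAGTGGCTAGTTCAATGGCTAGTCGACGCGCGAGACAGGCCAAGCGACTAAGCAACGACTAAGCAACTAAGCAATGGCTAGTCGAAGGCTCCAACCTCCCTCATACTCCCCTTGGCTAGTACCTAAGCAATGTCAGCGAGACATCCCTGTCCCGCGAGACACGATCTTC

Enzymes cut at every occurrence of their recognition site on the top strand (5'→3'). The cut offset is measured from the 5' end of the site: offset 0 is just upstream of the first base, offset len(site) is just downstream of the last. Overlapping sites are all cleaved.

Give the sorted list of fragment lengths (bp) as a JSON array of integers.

[4,5,6,7,7,7,7,8,9,9,10,10,10,11,11,11,11,12,14,15,16,16,20,21]

Per-enzyme occurrences:
  JekIX (TCCC, off=1): starts [8, 85, 184, 194, 231, 237, 255] → cuts [9, 86, 185, 195, 232, 238, 256]
  RvuIII (TGGCTAGT, off=2): starts [73, 91, 103, 162, 200] → cuts [75, 93, 105, 164, 202]
  KluX (GCGAGACA, off=4): starts [64, 117, 223, 241] → cuts [68, 121, 227, 245]
  XjeX (CTAAGCAA, off=6): starts [19, 34, 43, 53, 135, 146, 154, 210] → cuts [25, 40, 49, 59, 141, 152, 160, 216]

All cut coordinates (distinct, sorted): [9, 25, 40, 49, 59, 68, 75, 86, 93, 105, 121, 141, 152, 160, 164, 185, 195, 202, 216, 227, 232, 238, 245, 256]

Fragments:
  9→25: 16 bp
  25→40: 15 bp
  40→49: 9 bp
  49→59: 10 bp
  59→68: 9 bp
  68→75: 7 bp
  75→86: 11 bp
  86→93: 7 bp
  93→105: 12 bp
  105→121: 16 bp
  121→141: 20 bp
  141→152: 11 bp
  152→160: 8 bp
  160→164: 4 bp
  164→185: 21 bp
  185→195: 10 bp
  195→202: 7 bp
  202→216: 14 bp
  216→227: 11 bp
  227→232: 5 bp
  232→238: 6 bp
  238→245: 7 bp
  245→256: 11 bp
  256→9 (wrap): 257-256+9 = 10 bp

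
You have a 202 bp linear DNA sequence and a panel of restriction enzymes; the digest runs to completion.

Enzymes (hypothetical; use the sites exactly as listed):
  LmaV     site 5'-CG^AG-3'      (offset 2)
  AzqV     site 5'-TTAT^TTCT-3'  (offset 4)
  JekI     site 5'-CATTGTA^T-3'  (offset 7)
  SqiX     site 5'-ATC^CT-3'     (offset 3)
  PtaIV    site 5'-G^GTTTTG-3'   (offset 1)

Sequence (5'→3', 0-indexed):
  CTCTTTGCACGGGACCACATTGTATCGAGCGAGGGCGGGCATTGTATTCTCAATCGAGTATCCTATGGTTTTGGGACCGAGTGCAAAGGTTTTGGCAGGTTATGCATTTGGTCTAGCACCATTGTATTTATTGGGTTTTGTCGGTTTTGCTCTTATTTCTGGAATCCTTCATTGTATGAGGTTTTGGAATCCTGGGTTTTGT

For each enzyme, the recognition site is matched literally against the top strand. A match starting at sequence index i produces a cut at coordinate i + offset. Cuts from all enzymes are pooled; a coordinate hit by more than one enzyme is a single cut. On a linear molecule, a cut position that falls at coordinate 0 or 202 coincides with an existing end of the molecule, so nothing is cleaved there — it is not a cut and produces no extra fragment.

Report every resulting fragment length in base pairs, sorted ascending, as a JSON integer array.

Scan for sites:
  LmaV (CGAG, off=2): starts [25, 29, 54, 77] → cuts [27, 31, 56, 79]
  AzqV (TTATTTCT, off=4): starts [152] → cuts [156]
  JekI (CATTGTAT, off=7): starts [17, 39, 119, 169] → cuts [24, 46, 126, 176]
  SqiX (ATCCT, off=3): starts [59, 163, 188] → cuts [62, 166, 191]
  PtaIV (GGTTTTG, off=1): starts [66, 87, 133, 142, 179, 194] → cuts [67, 88, 134, 143, 180, 195]

Pooled cuts: [24, 27, 31, 46, 56, 62, 67, 79, 88, 126, 134, 143, 156, 166, 176, 180, 191, 195]

Fragments:
  [0,24): 24 bp
  [24,27): 3 bp
  [27,31): 4 bp
  [31,46): 15 bp
  [46,56): 10 bp
  [56,62): 6 bp
  [62,67): 5 bp
  [67,79): 12 bp
  [79,88): 9 bp
  [88,126): 38 bp
  [126,134): 8 bp
  [134,143): 9 bp
  [143,156): 13 bp
  [156,166): 10 bp
  [166,176): 10 bp
  [176,180): 4 bp
  [180,191): 11 bp
  [191,195): 4 bp
  [195,202): 7 bp

[3,4,4,4,5,6,7,8,9,9,10,10,10,11,12,13,15,24,38]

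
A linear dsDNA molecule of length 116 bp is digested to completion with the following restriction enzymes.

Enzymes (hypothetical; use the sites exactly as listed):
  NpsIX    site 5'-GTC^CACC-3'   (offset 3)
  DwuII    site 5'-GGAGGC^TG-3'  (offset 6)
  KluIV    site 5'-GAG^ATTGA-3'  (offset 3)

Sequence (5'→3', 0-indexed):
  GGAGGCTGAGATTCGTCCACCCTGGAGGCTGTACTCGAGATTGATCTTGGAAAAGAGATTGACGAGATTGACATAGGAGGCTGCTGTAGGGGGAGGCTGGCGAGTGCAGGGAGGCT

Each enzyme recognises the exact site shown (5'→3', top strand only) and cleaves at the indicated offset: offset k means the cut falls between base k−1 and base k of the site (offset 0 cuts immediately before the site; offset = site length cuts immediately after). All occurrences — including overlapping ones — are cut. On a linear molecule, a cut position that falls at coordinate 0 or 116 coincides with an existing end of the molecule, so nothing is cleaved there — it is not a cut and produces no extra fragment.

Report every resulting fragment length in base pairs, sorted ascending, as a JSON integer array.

[6,9,10,11,12,15,16,18,19]

Per-enzyme occurrences:
  NpsIX GTCCACC/3: at [14] ⇒ [17]
  DwuII GGAGGCTG/6: at [0, 23, 75, 91] ⇒ [6, 29, 81, 97]
  KluIV GAGATTGA/3: at [36, 54, 63] ⇒ [39, 57, 66]

Pooled cuts: [6, 17, 29, 39, 57, 66, 81, 97]

Fragment lengths:
  [0,6): 6 bp
  [6,17): 11 bp
  [17,29): 12 bp
  [29,39): 10 bp
  [39,57): 18 bp
  [57,66): 9 bp
  [66,81): 15 bp
  [81,97): 16 bp
  [97,116): 19 bp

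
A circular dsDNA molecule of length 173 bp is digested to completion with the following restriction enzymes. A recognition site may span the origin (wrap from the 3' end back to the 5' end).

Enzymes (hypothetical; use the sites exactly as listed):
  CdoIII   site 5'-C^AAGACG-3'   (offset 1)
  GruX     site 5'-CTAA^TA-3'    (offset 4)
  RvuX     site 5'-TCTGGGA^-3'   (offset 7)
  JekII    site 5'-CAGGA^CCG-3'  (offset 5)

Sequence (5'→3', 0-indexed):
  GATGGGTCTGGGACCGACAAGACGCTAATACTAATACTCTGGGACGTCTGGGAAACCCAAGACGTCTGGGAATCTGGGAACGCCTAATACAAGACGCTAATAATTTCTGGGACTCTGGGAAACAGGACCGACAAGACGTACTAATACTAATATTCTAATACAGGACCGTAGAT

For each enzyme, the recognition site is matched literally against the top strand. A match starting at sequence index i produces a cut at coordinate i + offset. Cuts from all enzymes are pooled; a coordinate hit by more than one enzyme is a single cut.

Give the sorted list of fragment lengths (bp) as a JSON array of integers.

[3,5,5,5,6,6,7,7,8,8,8,8,9,10,10,10,12,12,13,21]

Scan for sites:
  CdoIII (CAAGACG, off=1): starts [17, 57, 89, 131] → cuts [18, 58, 90, 132]
  GruX (CTAATA, off=4): starts [24, 30, 83, 96, 140, 146, 154] → cuts [28, 34, 87, 100, 144, 150, 158]
  RvuX (TCTGGGA, off=7): starts [6, 37, 46, 64, 72, 105, 113] → cuts [13, 44, 53, 71, 79, 112, 120]
  JekII (CAGGACCG, off=5): starts [122, 160] → cuts [127, 165]

Pooled cuts: [13, 18, 28, 34, 44, 53, 58, 71, 79, 87, 90, 100, 112, 120, 127, 132, 144, 150, 158, 165]

Fragment lengths:
  13→18: 5 bp
  18→28: 10 bp
  28→34: 6 bp
  34→44: 10 bp
  44→53: 9 bp
  53→58: 5 bp
  58→71: 13 bp
  71→79: 8 bp
  79→87: 8 bp
  87→90: 3 bp
  90→100: 10 bp
  100→112: 12 bp
  112→120: 8 bp
  120→127: 7 bp
  127→132: 5 bp
  132→144: 12 bp
  144→150: 6 bp
  150→158: 8 bp
  158→165: 7 bp
  165→13 (wrap): 173-165+13 = 21 bp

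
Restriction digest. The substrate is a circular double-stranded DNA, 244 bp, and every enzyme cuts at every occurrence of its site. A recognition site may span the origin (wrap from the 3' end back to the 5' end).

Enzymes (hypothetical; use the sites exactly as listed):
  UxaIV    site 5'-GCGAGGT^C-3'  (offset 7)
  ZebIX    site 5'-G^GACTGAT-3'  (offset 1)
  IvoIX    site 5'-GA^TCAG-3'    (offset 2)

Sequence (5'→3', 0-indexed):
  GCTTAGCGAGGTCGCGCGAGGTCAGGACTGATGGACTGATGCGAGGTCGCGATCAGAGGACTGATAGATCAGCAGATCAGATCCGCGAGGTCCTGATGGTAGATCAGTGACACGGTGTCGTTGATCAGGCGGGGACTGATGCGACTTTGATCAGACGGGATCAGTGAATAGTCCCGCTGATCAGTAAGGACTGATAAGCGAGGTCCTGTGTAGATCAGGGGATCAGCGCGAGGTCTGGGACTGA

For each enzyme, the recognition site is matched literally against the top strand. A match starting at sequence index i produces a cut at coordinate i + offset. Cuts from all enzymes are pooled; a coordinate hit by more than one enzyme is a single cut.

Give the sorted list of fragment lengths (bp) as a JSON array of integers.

Scan for sites:
  UxaIV (GCGAGGTC, off=7): starts [5, 15, 40, 84, 197, 227] → cuts [12, 22, 47, 91, 204, 234]
  ZebIX (GGACTGAT, off=1): starts [24, 32, 57, 132, 187] → cuts [25, 33, 58, 133, 188]
  IvoIX (GATCAG, off=2): starts [50, 66, 74, 101, 122, 148, 158, 178, 212, 220] → cuts [52, 68, 76, 103, 124, 150, 160, 180, 214, 222]

All cut coordinates (distinct, sorted): [12, 22, 25, 33, 47, 52, 58, 68, 76, 91, 103, 124, 133, 150, 160, 180, 188, 204, 214, 222, 234]

Fragments:
  12→22: 10 bp
  22→25: 3 bp
  25→33: 8 bp
  33→47: 14 bp
  47→52: 5 bp
  52→58: 6 bp
  58→68: 10 bp
  68→76: 8 bp
  76→91: 15 bp
  91→103: 12 bp
  103→124: 21 bp
  124→133: 9 bp
  133→150: 17 bp
  150→160: 10 bp
  160→180: 20 bp
  180→188: 8 bp
  188→204: 16 bp
  204→214: 10 bp
  214→222: 8 bp
  222→234: 12 bp
  234→12 (wrap): 244-234+12 = 22 bp

[3,5,6,8,8,8,8,9,10,10,10,10,12,12,14,15,16,17,20,21,22]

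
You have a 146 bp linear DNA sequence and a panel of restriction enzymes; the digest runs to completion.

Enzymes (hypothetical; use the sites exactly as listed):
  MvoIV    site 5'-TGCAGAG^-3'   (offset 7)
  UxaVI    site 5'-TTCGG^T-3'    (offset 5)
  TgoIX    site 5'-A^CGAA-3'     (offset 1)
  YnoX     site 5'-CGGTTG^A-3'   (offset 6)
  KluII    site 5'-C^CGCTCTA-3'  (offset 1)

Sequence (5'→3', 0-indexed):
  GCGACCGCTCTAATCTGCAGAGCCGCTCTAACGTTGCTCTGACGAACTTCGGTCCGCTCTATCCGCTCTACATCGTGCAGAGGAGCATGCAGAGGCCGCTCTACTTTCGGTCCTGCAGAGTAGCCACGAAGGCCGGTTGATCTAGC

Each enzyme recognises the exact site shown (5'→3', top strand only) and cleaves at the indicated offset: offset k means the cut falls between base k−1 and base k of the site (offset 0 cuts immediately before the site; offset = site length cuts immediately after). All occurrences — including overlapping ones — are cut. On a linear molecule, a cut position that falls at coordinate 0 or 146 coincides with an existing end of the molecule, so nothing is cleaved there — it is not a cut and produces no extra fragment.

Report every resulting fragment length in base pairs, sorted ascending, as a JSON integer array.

Scan for sites:
  MvoIV (TGCAGAG, off=7): starts [15, 75, 87, 113] → cuts [22, 82, 94, 120]
  UxaVI (TTCGGT, off=5): starts [47, 105] → cuts [52, 110]
  TgoIX (ACGAA, off=1): starts [41, 125] → cuts [42, 126]
  YnoX (CGGTTGA, off=6): starts [133] → cuts [139]
  KluII (CCGCTCTA, off=1): starts [4, 22, 53, 62, 95] → cuts [5, 23, 54, 63, 96]

Pooled cuts: [5, 22, 23, 42, 52, 54, 63, 82, 94, 96, 110, 120, 126, 139]

Fragments:
  [0,5): 5 bp
  [5,22): 17 bp
  [22,23): 1 bp
  [23,42): 19 bp
  [42,52): 10 bp
  [52,54): 2 bp
  [54,63): 9 bp
  [63,82): 19 bp
  [82,94): 12 bp
  [94,96): 2 bp
  [96,110): 14 bp
  [110,120): 10 bp
  [120,126): 6 bp
  [126,139): 13 bp
  [139,146): 7 bp

[1,2,2,5,6,7,9,10,10,12,13,14,17,19,19]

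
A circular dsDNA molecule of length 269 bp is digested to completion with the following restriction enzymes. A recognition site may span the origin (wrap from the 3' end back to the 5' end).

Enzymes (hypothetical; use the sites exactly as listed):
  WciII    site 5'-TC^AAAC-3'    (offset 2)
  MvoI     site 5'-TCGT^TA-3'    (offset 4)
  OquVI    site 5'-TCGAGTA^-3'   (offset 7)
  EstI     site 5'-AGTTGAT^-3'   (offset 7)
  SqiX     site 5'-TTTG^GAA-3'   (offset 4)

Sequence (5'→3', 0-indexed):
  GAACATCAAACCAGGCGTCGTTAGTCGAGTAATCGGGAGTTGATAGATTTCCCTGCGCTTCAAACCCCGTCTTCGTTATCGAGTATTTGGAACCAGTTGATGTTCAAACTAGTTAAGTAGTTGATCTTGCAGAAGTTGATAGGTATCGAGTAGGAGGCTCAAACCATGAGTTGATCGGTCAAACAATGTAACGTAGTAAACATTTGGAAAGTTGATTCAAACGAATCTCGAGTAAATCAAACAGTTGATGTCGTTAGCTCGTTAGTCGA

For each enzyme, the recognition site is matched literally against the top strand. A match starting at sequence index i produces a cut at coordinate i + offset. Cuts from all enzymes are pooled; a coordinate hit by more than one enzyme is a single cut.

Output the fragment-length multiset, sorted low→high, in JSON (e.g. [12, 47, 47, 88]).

Scan for sites:
  WciII TCAAAC/2: at [5, 59, 103, 158, 178, 216, 236] ⇒ [7, 61, 105, 160, 180, 218, 238]
  MvoI TCGTTA/4: at [17, 72, 250, 258] ⇒ [21, 76, 254, 262]
  OquVI TCGAGTA/7: at [24, 78, 145, 227] ⇒ [31, 85, 152, 234]
  EstI AGTTGAT/7: at [37, 94, 118, 133, 168, 209, 242] ⇒ [44, 101, 125, 140, 175, 216, 249]
  SqiX TTTGGAA/4: at [85, 202] ⇒ [89, 206]

All cut coordinates (distinct, sorted): [7, 21, 31, 44, 61, 76, 85, 89, 101, 105, 125, 140, 152, 160, 175, 180, 206, 216, 218, 234, 238, 249, 254, 262]

Fragment lengths:
  7→21: 14 bp
  21→31: 10 bp
  31→44: 13 bp
  44→61: 17 bp
  61→76: 15 bp
  76→85: 9 bp
  85→89: 4 bp
  89→101: 12 bp
  101→105: 4 bp
  105→125: 20 bp
  125→140: 15 bp
  140→152: 12 bp
  152→160: 8 bp
  160→175: 15 bp
  175→180: 5 bp
  180→206: 26 bp
  206→216: 10 bp
  216→218: 2 bp
  218→234: 16 bp
  234→238: 4 bp
  238→249: 11 bp
  249→254: 5 bp
  254→262: 8 bp
  262→7 (wrap): 269-262+7 = 14 bp

[2,4,4,4,5,5,8,8,9,10,10,11,12,12,13,14,14,15,15,15,16,17,20,26]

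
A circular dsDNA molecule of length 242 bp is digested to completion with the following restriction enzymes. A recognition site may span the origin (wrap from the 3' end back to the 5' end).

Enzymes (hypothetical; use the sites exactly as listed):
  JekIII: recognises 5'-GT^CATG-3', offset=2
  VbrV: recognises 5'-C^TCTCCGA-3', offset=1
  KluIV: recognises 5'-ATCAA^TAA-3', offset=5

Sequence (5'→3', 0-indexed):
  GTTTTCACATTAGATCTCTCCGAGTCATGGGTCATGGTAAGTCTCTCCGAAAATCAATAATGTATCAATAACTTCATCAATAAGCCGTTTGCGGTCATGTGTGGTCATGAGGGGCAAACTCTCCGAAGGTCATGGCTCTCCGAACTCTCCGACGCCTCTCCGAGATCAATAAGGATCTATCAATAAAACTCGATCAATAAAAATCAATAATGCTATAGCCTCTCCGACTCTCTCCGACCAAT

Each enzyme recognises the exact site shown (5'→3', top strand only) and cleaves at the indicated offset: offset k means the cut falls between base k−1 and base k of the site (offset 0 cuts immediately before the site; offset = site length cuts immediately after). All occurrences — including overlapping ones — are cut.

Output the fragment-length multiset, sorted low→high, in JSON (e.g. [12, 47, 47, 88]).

[6,7,9,9,10,10,10,11,11,11,11,12,13,13,14,14,14,14,15,28]

Per-enzyme occurrences:
  JekIII (GTCATG, off=2): starts [23, 30, 93, 103, 128] → cuts [25, 32, 95, 105, 130]
  VbrV (CTCTCCGA, off=1): starts [15, 42, 118, 135, 144, 155, 219, 229] → cuts [16, 43, 119, 136, 145, 156, 220, 230]
  KluIV (ATCAATAA, off=5): starts [52, 63, 75, 164, 178, 192, 202] → cuts [57, 68, 80, 169, 183, 197, 207]

Pooled cuts: [16, 25, 32, 43, 57, 68, 80, 95, 105, 119, 130, 136, 145, 156, 169, 183, 197, 207, 220, 230]

Fragment lengths:
  16→25: 9 bp
  25→32: 7 bp
  32→43: 11 bp
  43→57: 14 bp
  57→68: 11 bp
  68→80: 12 bp
  80→95: 15 bp
  95→105: 10 bp
  105→119: 14 bp
  119→130: 11 bp
  130→136: 6 bp
  136→145: 9 bp
  145→156: 11 bp
  156→169: 13 bp
  169→183: 14 bp
  183→197: 14 bp
  197→207: 10 bp
  207→220: 13 bp
  220→230: 10 bp
  230→16 (wrap): 242-230+16 = 28 bp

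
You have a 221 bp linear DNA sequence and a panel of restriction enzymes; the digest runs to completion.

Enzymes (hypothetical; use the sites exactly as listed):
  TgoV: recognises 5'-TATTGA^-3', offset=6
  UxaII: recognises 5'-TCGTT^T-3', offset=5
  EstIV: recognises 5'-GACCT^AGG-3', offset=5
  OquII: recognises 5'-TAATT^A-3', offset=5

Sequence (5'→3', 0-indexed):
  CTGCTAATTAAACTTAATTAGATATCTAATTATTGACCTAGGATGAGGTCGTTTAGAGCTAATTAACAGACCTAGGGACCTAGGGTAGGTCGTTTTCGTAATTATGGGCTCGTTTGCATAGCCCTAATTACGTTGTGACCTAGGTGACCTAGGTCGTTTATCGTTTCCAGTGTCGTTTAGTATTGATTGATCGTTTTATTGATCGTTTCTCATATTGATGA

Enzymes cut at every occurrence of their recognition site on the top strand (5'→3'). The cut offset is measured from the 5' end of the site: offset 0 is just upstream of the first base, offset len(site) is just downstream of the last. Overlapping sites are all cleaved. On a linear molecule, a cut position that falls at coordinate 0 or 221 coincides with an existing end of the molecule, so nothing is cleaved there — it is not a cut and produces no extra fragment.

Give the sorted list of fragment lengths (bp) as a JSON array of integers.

Scan for sites:
  TgoV TATTGA/6: at [30, 180, 196, 212] ⇒ [36, 186, 202, 218]
  UxaII TCGTTT/5: at [48, 89, 109, 153, 160, 172, 190, 202] ⇒ [53, 94, 114, 158, 165, 177, 195, 207]
  EstIV GACCTAGG/5: at [34, 68, 76, 136, 145] ⇒ [39, 73, 81, 141, 150]
  OquII TAATTA/5: at [4, 14, 26, 59, 98, 124] ⇒ [9, 19, 31, 64, 103, 129]

All cut coordinates (distinct, sorted): [9, 19, 31, 36, 39, 53, 64, 73, 81, 94, 103, 114, 129, 141, 150, 158, 165, 177, 186, 195, 202, 207, 218]

Fragment lengths:
  [0,9): 9 bp
  [9,19): 10 bp
  [19,31): 12 bp
  [31,36): 5 bp
  [36,39): 3 bp
  [39,53): 14 bp
  [53,64): 11 bp
  [64,73): 9 bp
  [73,81): 8 bp
  [81,94): 13 bp
  [94,103): 9 bp
  [103,114): 11 bp
  [114,129): 15 bp
  [129,141): 12 bp
  [141,150): 9 bp
  [150,158): 8 bp
  [158,165): 7 bp
  [165,177): 12 bp
  [177,186): 9 bp
  [186,195): 9 bp
  [195,202): 7 bp
  [202,207): 5 bp
  [207,218): 11 bp
  [218,221): 3 bp

[3,3,5,5,7,7,8,8,9,9,9,9,9,9,10,11,11,11,12,12,12,13,14,15]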